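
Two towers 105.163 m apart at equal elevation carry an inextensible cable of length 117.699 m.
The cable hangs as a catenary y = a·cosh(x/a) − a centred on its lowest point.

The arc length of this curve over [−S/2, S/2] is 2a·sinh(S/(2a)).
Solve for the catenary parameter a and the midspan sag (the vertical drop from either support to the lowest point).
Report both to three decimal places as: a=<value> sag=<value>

seed: a₀ = √(S³/(24(L−S))) = √(105.163³/(24·12.536)) = 62.174076
iter 1: u=0.845714  f(a)=+4.560e-01  f'(a)=-4.328e-01  a ← 62.174076 − (+4.560e-01/-4.328e-01) = 63.227617
iter 2: u=0.831622  f(a)=+1.185e-02  f'(a)=-4.106e-01  a ← 63.227617 − (+1.185e-02/-4.106e-01) = 63.256474
iter 3: u=0.831243  f(a)=+8.474e-06  f'(a)=-4.100e-01  a ← 63.256474 − (+8.474e-06/-4.100e-01) = 63.256495
iter 4: u=0.831243  f(a)=+4.306e-12  f'(a)=-4.100e-01  a ← 63.256495 − (+4.306e-12/-4.100e-01) = 63.256495
converged: |Δa| < 1e-12 after 4 iterations
sag = a·(cosh(S/(2a)) − 1) = 63.256495·(cosh(0.831243) − 1) = 23.141698
T_max/T_min = cosh(S/(2a)) = 1.365839

a=63.256 sag=23.142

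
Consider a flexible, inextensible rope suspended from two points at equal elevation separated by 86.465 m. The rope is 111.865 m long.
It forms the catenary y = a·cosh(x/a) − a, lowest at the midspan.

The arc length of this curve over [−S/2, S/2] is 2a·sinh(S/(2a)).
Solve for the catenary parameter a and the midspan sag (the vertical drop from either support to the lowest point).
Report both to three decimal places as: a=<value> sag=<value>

a=33.912 sag=31.498

seed: a₀ = √(S³/(24(L−S))) = √(86.465³/(24·25.400)) = 32.564022
iter 1: u=1.327615  f(a)=+2.335e+00  f'(a)=-1.853e+00  a ← 32.564022 − (+2.335e+00/-1.853e+00) = 33.824098
iter 2: u=1.278157  f(a)=+1.424e-01  f'(a)=-1.633e+00  a ← 33.824098 − (+1.424e-01/-1.633e+00) = 33.911263
iter 3: u=1.274871  f(a)=+6.053e-04  f'(a)=-1.619e+00  a ← 33.911263 − (+6.053e-04/-1.619e+00) = 33.911637
iter 4: u=1.274857  f(a)=+1.104e-08  f'(a)=-1.619e+00  a ← 33.911637 − (+1.104e-08/-1.619e+00) = 33.911637
iter 5: u=1.274857  f(a)=+0.000e+00  f'(a)=-1.619e+00  a ← 33.911637 − (+0.000e+00/-1.619e+00) = 33.911637
converged: |Δa| < 1e-12 after 5 iterations
sag = a·(cosh(S/(2a)) − 1) = 33.911637·(cosh(1.274857) − 1) = 31.498176
T_max/T_min = cosh(S/(2a)) = 1.928831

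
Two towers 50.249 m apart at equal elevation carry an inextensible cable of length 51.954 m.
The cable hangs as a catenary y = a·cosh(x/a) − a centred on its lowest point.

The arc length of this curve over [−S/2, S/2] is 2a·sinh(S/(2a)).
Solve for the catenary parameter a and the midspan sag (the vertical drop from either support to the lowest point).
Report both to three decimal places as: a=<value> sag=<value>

a=55.964 sag=5.735

seed: a₀ = √(S³/(24(L−S))) = √(50.249³/(24·1.705)) = 55.683089
iter 1: u=0.451205  f(a)=+1.744e-02  f'(a)=-6.250e-02  a ← 55.683089 − (+1.744e-02/-6.250e-02) = 55.962152
iter 2: u=0.448955  f(a)=+1.320e-04  f'(a)=-6.155e-02  a ← 55.962152 − (+1.320e-04/-6.155e-02) = 55.964296
iter 3: u=0.448938  f(a)=+7.686e-09  f'(a)=-6.155e-02  a ← 55.964296 − (+7.686e-09/-6.155e-02) = 55.964296
iter 4: u=0.448938  f(a)=+0.000e+00  f'(a)=-6.155e-02  a ← 55.964296 − (+0.000e+00/-6.155e-02) = 55.964296
converged: |Δa| < 1e-12 after 4 iterations
sag = a·(cosh(S/(2a)) − 1) = 55.964296·(cosh(0.448938) − 1) = 5.735031
T_max/T_min = cosh(S/(2a)) = 1.102477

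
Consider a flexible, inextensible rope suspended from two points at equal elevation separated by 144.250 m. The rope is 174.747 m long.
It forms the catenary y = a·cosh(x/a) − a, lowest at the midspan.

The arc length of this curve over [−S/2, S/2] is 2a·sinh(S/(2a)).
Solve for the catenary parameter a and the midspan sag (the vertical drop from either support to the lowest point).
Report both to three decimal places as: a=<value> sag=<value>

seed: a₀ = √(S³/(24(L−S))) = √(144.250³/(24·30.497)) = 64.038264
iter 1: u=1.126280  f(a)=+1.994e+00  f'(a)=-1.079e+00  a ← 64.038264 − (+1.994e+00/-1.079e+00) = 65.886228
iter 2: u=1.094690  f(a)=+8.956e-02  f'(a)=-9.839e-01  a ← 65.886228 − (+8.956e-02/-9.839e-01) = 65.977249
iter 3: u=1.093180  f(a)=+1.995e-04  f'(a)=-9.796e-01  a ← 65.977249 − (+1.995e-04/-9.796e-01) = 65.977452
iter 4: u=1.093176  f(a)=+9.952e-10  f'(a)=-9.795e-01  a ← 65.977452 − (+9.952e-10/-9.795e-01) = 65.977452
iter 5: u=1.093176  f(a)=+0.000e+00  f'(a)=-9.795e-01  a ← 65.977452 − (+0.000e+00/-9.795e-01) = 65.977452
converged: |Δa| < 1e-12 after 5 iterations
sag = a·(cosh(S/(2a)) − 1) = 65.977452·(cosh(1.093176) − 1) = 43.508404
T_max/T_min = cosh(S/(2a)) = 1.659444

a=65.977 sag=43.508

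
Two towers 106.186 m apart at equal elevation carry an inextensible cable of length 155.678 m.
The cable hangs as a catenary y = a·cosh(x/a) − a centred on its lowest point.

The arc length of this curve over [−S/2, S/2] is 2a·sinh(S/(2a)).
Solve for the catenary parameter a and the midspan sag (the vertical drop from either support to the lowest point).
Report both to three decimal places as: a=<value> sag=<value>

a=33.767 sag=51.081

seed: a₀ = √(S³/(24(L−S))) = √(106.186³/(24·49.492)) = 31.748833
iter 1: u=1.672282  f(a)=+7.399e+00  f'(a)=-4.081e+00  a ← 31.748833 − (+7.399e+00/-4.081e+00) = 33.561824
iter 2: u=1.581946  f(a)=+6.811e-01  f'(a)=-3.362e+00  a ← 33.561824 − (+6.811e-01/-3.362e+00) = 33.764447
iter 3: u=1.572453  f(a)=+7.064e-03  f'(a)=-3.292e+00  a ← 33.764447 − (+7.064e-03/-3.292e+00) = 33.766592
iter 4: u=1.572353  f(a)=+7.772e-07  f'(a)=-3.291e+00  a ← 33.766592 − (+7.772e-07/-3.291e+00) = 33.766593
iter 5: u=1.572353  f(a)=+2.842e-14  f'(a)=-3.291e+00  a ← 33.766593 − (+2.842e-14/-3.291e+00) = 33.766593
converged: |Δa| < 1e-12 after 5 iterations
sag = a·(cosh(S/(2a)) − 1) = 33.766593·(cosh(1.572353) − 1) = 51.080875
T_max/T_min = cosh(S/(2a)) = 2.512764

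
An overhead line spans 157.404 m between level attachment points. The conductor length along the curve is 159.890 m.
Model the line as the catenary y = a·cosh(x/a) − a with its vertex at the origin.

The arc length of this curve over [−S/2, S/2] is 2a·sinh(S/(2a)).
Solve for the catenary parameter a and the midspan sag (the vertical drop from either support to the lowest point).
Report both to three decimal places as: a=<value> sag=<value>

a=256.266 sag=12.180

seed: a₀ = √(S³/(24(L−S))) = √(157.404³/(24·2.486)) = 255.662755
iter 1: u=0.307835  f(a)=+1.181e-02  f'(a)=-1.963e-02  a ← 255.662755 − (+1.181e-02/-1.963e-02) = 256.264086
iter 2: u=0.307113  f(a)=+4.178e-05  f'(a)=-1.949e-02  a ← 256.264086 − (+4.178e-05/-1.949e-02) = 256.266230
iter 3: u=0.307110  f(a)=+5.274e-10  f'(a)=-1.949e-02  a ← 256.266230 − (+5.274e-10/-1.949e-02) = 256.266230
iter 4: u=0.307110  f(a)=+2.842e-14  f'(a)=-1.949e-02  a ← 256.266230 − (+2.842e-14/-1.949e-02) = 256.266230
converged: |Δa| < 1e-12 after 4 iterations
sag = a·(cosh(S/(2a)) − 1) = 256.266230·(cosh(0.307110) − 1) = 12.180382
T_max/T_min = cosh(S/(2a)) = 1.047530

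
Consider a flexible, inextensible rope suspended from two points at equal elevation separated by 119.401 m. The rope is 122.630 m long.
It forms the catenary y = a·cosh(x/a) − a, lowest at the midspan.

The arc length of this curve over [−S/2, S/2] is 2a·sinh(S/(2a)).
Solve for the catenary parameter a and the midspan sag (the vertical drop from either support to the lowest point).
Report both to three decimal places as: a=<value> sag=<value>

a=148.806 sag=12.137

seed: a₀ = √(S³/(24(L−S))) = √(119.401³/(24·3.229)) = 148.208224
iter 1: u=0.402815  f(a)=+2.630e-02  f'(a)=-4.428e-02  a ← 148.208224 − (+2.630e-02/-4.428e-02) = 148.802067
iter 2: u=0.401207  f(a)=+1.589e-04  f'(a)=-4.375e-02  a ← 148.802067 − (+1.589e-04/-4.375e-02) = 148.805698
iter 3: u=0.401198  f(a)=+5.879e-09  f'(a)=-4.375e-02  a ← 148.805698 − (+5.879e-09/-4.375e-02) = 148.805699
iter 4: u=0.401198  f(a)=+0.000e+00  f'(a)=-4.375e-02  a ← 148.805699 − (+0.000e+00/-4.375e-02) = 148.805699
converged: |Δa| < 1e-12 after 4 iterations
sag = a·(cosh(S/(2a)) − 1) = 148.805699·(cosh(0.401198) − 1) = 12.137351
T_max/T_min = cosh(S/(2a)) = 1.081565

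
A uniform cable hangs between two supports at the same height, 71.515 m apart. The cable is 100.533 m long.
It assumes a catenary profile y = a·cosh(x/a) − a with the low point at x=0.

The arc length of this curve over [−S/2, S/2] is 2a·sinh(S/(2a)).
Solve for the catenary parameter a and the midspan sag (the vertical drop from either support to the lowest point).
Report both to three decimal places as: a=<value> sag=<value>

seed: a₀ = √(S³/(24(L−S))) = √(71.515³/(24·29.018)) = 22.916926
iter 1: u=1.560310  f(a)=+3.744e+00  f'(a)=-3.205e+00  a ← 22.916926 − (+3.744e+00/-3.205e+00) = 24.085114
iter 2: u=1.484631  f(a)=+3.053e-01  f'(a)=-2.702e+00  a ← 24.085114 − (+3.053e-01/-2.702e+00) = 24.198125
iter 3: u=1.477697  f(a)=+2.429e-03  f'(a)=-2.659e+00  a ← 24.198125 − (+2.429e-03/-2.659e+00) = 24.199038
iter 4: u=1.477641  f(a)=+1.564e-07  f'(a)=-2.659e+00  a ← 24.199038 − (+1.564e-07/-2.659e+00) = 24.199038
iter 5: u=1.477641  f(a)=-1.421e-14  f'(a)=-2.659e+00  a ← 24.199038 − (-1.421e-14/-2.659e+00) = 24.199038
converged: |Δa| < 1e-12 after 5 iterations
sag = a·(cosh(S/(2a)) − 1) = 24.199038·(cosh(1.477641) − 1) = 31.589083
T_max/T_min = cosh(S/(2a)) = 2.305386

a=24.199 sag=31.589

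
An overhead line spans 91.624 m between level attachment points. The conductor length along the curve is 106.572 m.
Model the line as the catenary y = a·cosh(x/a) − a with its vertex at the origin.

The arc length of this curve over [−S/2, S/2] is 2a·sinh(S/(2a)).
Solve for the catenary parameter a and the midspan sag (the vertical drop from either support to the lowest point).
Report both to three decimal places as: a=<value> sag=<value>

a=47.397 sag=23.918

seed: a₀ = √(S³/(24(L−S))) = √(91.624³/(24·14.948)) = 46.303808
iter 1: u=0.989379  f(a)=+7.489e-01  f'(a)=-7.111e-01  a ← 46.303808 − (+7.489e-01/-7.111e-01) = 47.356955
iter 2: u=0.967376  f(a)=+2.631e-02  f'(a)=-6.619e-01  a ← 47.356955 − (+2.631e-02/-6.619e-01) = 47.396705
iter 3: u=0.966565  f(a)=+3.510e-05  f'(a)=-6.602e-01  a ← 47.396705 − (+3.510e-05/-6.602e-01) = 47.396759
iter 4: u=0.966564  f(a)=+6.264e-11  f'(a)=-6.602e-01  a ← 47.396759 − (+6.264e-11/-6.602e-01) = 47.396759
iter 5: u=0.966564  f(a)=+1.421e-14  f'(a)=-6.602e-01  a ← 47.396759 − (+1.421e-14/-6.602e-01) = 47.396759
converged: |Δa| < 1e-12 after 5 iterations
sag = a·(cosh(S/(2a)) − 1) = 47.396759·(cosh(0.966564) − 1) = 23.918391
T_max/T_min = cosh(S/(2a)) = 1.504642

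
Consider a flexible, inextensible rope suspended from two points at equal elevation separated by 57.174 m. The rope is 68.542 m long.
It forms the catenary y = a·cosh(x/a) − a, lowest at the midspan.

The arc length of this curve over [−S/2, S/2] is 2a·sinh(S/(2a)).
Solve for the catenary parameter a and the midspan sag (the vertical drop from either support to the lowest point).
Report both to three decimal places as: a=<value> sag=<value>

a=26.920 sag=16.660

seed: a₀ = √(S³/(24(L−S))) = √(57.174³/(24·11.368)) = 26.172802
iter 1: u=1.092241  f(a)=+6.977e-01  f'(a)=-9.768e-01  a ← 26.172802 − (+6.977e-01/-9.768e-01) = 26.887025
iter 2: u=1.063227  f(a)=+2.958e-02  f'(a)=-8.956e-01  a ← 26.887025 − (+2.958e-02/-8.956e-01) = 26.920051
iter 3: u=1.061922  f(a)=+5.837e-05  f'(a)=-8.921e-01  a ← 26.920051 − (+5.837e-05/-8.921e-01) = 26.920116
iter 4: u=1.061920  f(a)=+2.284e-10  f'(a)=-8.921e-01  a ← 26.920116 − (+2.284e-10/-8.921e-01) = 26.920116
iter 5: u=1.061920  f(a)=+0.000e+00  f'(a)=-8.921e-01  a ← 26.920116 − (+0.000e+00/-8.921e-01) = 26.920116
converged: |Δa| < 1e-12 after 5 iterations
sag = a·(cosh(S/(2a)) − 1) = 26.920116·(cosh(1.061920) − 1) = 16.659628
T_max/T_min = cosh(S/(2a)) = 1.618854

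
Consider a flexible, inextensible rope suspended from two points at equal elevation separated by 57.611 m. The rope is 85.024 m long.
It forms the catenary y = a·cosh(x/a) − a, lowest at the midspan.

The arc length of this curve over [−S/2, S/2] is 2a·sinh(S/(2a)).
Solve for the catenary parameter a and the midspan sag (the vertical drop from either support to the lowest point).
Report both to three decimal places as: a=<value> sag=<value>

seed: a₀ = √(S³/(24(L−S))) = √(57.611³/(24·27.413)) = 17.048031
iter 1: u=1.689667  f(a)=+4.190e+00  f'(a)=-4.233e+00  a ← 17.048031 − (+4.190e+00/-4.233e+00) = 18.037906
iter 2: u=1.596943  f(a)=+3.927e-01  f'(a)=-3.474e+00  a ← 18.037906 − (+3.927e-01/-3.474e+00) = 18.150946
iter 3: u=1.586997  f(a)=+4.236e-03  f'(a)=-3.399e+00  a ← 18.150946 − (+4.236e-03/-3.399e+00) = 18.152192
iter 4: u=1.586888  f(a)=+5.046e-07  f'(a)=-3.398e+00  a ← 18.152192 − (+5.046e-07/-3.398e+00) = 18.152192
iter 5: u=1.586888  f(a)=+0.000e+00  f'(a)=-3.398e+00  a ← 18.152192 − (+0.000e+00/-3.398e+00) = 18.152192
converged: |Δa| < 1e-12 after 5 iterations
sag = a·(cosh(S/(2a)) − 1) = 18.152192·(cosh(1.586888) − 1) = 28.073042
T_max/T_min = cosh(S/(2a)) = 2.546537

a=18.152 sag=28.073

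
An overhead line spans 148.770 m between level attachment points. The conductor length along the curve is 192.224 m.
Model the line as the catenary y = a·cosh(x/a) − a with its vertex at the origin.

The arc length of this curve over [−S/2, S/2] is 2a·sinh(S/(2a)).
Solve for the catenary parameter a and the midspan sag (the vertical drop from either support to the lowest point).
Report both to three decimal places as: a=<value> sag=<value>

seed: a₀ = √(S³/(24(L−S))) = √(148.770³/(24·43.454)) = 56.189161
iter 1: u=1.323832  f(a)=+3.971e+00  f'(a)=-1.835e+00  a ← 56.189161 − (+3.971e+00/-1.835e+00) = 58.352592
iter 2: u=1.274751  f(a)=+2.408e-01  f'(a)=-1.619e+00  a ← 58.352592 − (+2.408e-01/-1.619e+00) = 58.501365
iter 3: u=1.271509  f(a)=+1.013e-03  f'(a)=-1.605e+00  a ← 58.501365 − (+1.013e-03/-1.605e+00) = 58.501996
iter 4: u=1.271495  f(a)=+1.807e-08  f'(a)=-1.605e+00  a ← 58.501996 − (+1.807e-08/-1.605e+00) = 58.501996
iter 5: u=1.271495  f(a)=+0.000e+00  f'(a)=-1.605e+00  a ← 58.501996 − (+0.000e+00/-1.605e+00) = 58.501996
converged: |Δa| < 1e-12 after 5 iterations
sag = a·(cosh(S/(2a)) − 1) = 58.501996·(cosh(1.271495) − 1) = 54.014670
T_max/T_min = cosh(S/(2a)) = 1.923296

a=58.502 sag=54.015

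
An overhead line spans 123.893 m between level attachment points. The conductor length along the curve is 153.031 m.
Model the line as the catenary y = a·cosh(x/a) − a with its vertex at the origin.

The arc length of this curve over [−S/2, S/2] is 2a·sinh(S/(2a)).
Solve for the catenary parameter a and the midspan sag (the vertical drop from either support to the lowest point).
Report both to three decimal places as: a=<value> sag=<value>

seed: a₀ = √(S³/(24(L−S))) = √(123.893³/(24·29.138)) = 52.147641
iter 1: u=1.187906  f(a)=+2.126e+00  f'(a)=-1.283e+00  a ← 52.147641 − (+2.126e+00/-1.283e+00) = 53.804451
iter 2: u=1.151327  f(a)=+1.055e-01  f'(a)=-1.159e+00  a ← 53.804451 − (+1.055e-01/-1.159e+00) = 53.895526
iter 3: u=1.149381  f(a)=+2.901e-04  f'(a)=-1.152e+00  a ← 53.895526 − (+2.901e-04/-1.152e+00) = 53.895777
iter 4: u=1.149376  f(a)=+2.205e-09  f'(a)=-1.152e+00  a ← 53.895777 − (+2.205e-09/-1.152e+00) = 53.895777
iter 5: u=1.149376  f(a)=+0.000e+00  f'(a)=-1.152e+00  a ← 53.895777 − (+0.000e+00/-1.152e+00) = 53.895777
converged: |Δa| < 1e-12 after 5 iterations
sag = a·(cosh(S/(2a)) − 1) = 53.895777·(cosh(1.149376) − 1) = 39.695764
T_max/T_min = cosh(S/(2a)) = 1.736528

a=53.896 sag=39.696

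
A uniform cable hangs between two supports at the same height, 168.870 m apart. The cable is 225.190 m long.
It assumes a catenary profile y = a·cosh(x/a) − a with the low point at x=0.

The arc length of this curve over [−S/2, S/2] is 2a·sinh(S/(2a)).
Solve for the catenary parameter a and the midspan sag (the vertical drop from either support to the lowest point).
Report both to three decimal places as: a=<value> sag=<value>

a=62.471 sag=66.293

seed: a₀ = √(S³/(24(L−S))) = √(168.870³/(24·56.320)) = 59.688658
iter 1: u=1.414590  f(a)=+5.911e+00  f'(a)=-2.293e+00  a ← 59.688658 − (+5.911e+00/-2.293e+00) = 62.266803
iter 2: u=1.356020  f(a)=+4.046e-01  f'(a)=-1.989e+00  a ← 62.266803 − (+4.046e-01/-1.989e+00) = 62.470227
iter 3: u=1.351604  f(a)=+2.203e-03  f'(a)=-1.967e+00  a ← 62.470227 − (+2.203e-03/-1.967e+00) = 62.471347
iter 4: u=1.351580  f(a)=+6.609e-08  f'(a)=-1.967e+00  a ← 62.471347 − (+6.609e-08/-1.967e+00) = 62.471347
iter 5: u=1.351580  f(a)=+2.842e-14  f'(a)=-1.967e+00  a ← 62.471347 − (+2.842e-14/-1.967e+00) = 62.471347
converged: |Δa| < 1e-12 after 5 iterations
sag = a·(cosh(S/(2a)) − 1) = 62.471347·(cosh(1.351580) − 1) = 66.293179
T_max/T_min = cosh(S/(2a)) = 2.061177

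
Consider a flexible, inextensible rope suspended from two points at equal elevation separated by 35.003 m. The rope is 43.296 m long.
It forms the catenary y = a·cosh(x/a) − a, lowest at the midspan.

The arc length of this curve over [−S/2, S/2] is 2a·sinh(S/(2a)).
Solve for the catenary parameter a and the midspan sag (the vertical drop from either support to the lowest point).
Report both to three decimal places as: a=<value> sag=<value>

a=15.175 sag=11.262

seed: a₀ = √(S³/(24(L−S))) = √(35.003³/(24·8.293)) = 14.678999
iter 1: u=1.192282  f(a)=+6.098e-01  f'(a)=-1.299e+00  a ← 14.678999 − (+6.098e-01/-1.299e+00) = 15.148462
iter 2: u=1.155332  f(a)=+3.048e-02  f'(a)=-1.172e+00  a ← 15.148462 − (+3.048e-02/-1.172e+00) = 15.174465
iter 3: u=1.153352  f(a)=+8.499e-05  f'(a)=-1.165e+00  a ← 15.174465 − (+8.499e-05/-1.165e+00) = 15.174538
iter 4: u=1.153346  f(a)=+6.649e-10  f'(a)=-1.165e+00  a ← 15.174538 − (+6.649e-10/-1.165e+00) = 15.174538
iter 5: u=1.153346  f(a)=+7.105e-15  f'(a)=-1.165e+00  a ← 15.174538 − (+7.105e-15/-1.165e+00) = 15.174538
converged: |Δa| < 1e-12 after 5 iterations
sag = a·(cosh(S/(2a)) − 1) = 15.174538·(cosh(1.153346) − 1) = 11.262226
T_max/T_min = cosh(S/(2a)) = 1.742179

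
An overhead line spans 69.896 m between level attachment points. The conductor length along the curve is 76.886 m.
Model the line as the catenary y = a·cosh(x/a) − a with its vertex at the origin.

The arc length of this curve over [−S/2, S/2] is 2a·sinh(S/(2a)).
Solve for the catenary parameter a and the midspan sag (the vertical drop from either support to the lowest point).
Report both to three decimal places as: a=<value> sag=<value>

a=45.778 sag=14.001

seed: a₀ = √(S³/(24(L−S))) = √(69.896³/(24·6.990)) = 45.116383
iter 1: u=0.774619  f(a)=+2.127e-01  f'(a)=-3.289e-01  a ← 45.116383 − (+2.127e-01/-3.289e-01) = 45.763261
iter 2: u=0.763669  f(a)=+4.662e-03  f'(a)=-3.146e-01  a ← 45.763261 − (+4.662e-03/-3.146e-01) = 45.778080
iter 3: u=0.763422  f(a)=+2.350e-06  f'(a)=-3.143e-01  a ← 45.778080 − (+2.350e-06/-3.143e-01) = 45.778087
iter 4: u=0.763422  f(a)=+5.969e-13  f'(a)=-3.143e-01  a ← 45.778087 − (+5.969e-13/-3.143e-01) = 45.778087
converged: |Δa| < 1e-12 after 4 iterations
sag = a·(cosh(S/(2a)) − 1) = 45.778087·(cosh(0.763422) − 1) = 14.000651
T_max/T_min = cosh(S/(2a)) = 1.305837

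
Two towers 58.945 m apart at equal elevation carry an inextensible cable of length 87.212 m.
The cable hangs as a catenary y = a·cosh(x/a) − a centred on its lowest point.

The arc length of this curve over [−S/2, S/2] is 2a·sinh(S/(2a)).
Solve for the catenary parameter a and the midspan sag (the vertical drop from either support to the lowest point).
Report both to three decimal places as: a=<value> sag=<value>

seed: a₀ = √(S³/(24(L−S))) = √(58.945³/(24·28.267)) = 17.375007
iter 1: u=1.696258  f(a)=+4.357e+00  f'(a)=-4.291e+00  a ← 17.375007 − (+4.357e+00/-4.291e+00) = 18.390196
iter 2: u=1.602620  f(a)=+4.110e-01  f'(a)=-3.517e+00  a ← 18.390196 − (+4.110e-01/-3.517e+00) = 18.507072
iter 3: u=1.592499  f(a)=+4.500e-03  f'(a)=-3.440e+00  a ← 18.507072 − (+4.500e-03/-3.440e+00) = 18.508380
iter 4: u=1.592387  f(a)=+5.524e-07  f'(a)=-3.439e+00  a ← 18.508380 − (+5.524e-07/-3.439e+00) = 18.508380
iter 5: u=1.592387  f(a)=+1.421e-14  f'(a)=-3.439e+00  a ← 18.508380 − (+1.421e-14/-3.439e+00) = 18.508380
converged: |Δa| < 1e-12 after 5 iterations
sag = a·(cosh(S/(2a)) − 1) = 18.508380·(cosh(1.592387) − 1) = 28.862955
T_max/T_min = cosh(S/(2a)) = 2.559453

a=18.508 sag=28.863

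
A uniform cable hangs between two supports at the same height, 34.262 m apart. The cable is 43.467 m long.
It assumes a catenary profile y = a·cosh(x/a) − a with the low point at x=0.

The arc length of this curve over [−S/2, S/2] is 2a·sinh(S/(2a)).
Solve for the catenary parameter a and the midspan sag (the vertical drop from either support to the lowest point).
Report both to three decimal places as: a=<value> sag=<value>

a=14.006 sag=11.850

seed: a₀ = √(S³/(24(L−S))) = √(34.262³/(24·9.205)) = 13.492783
iter 1: u=1.269642  f(a)=+7.710e-01  f'(a)=-1.597e+00  a ← 13.492783 − (+7.710e-01/-1.597e+00) = 13.975460
iter 2: u=1.225791  f(a)=+4.331e-02  f'(a)=-1.423e+00  a ← 13.975460 − (+4.331e-02/-1.423e+00) = 14.005902
iter 3: u=1.223127  f(a)=+1.546e-04  f'(a)=-1.412e+00  a ← 14.005902 − (+1.546e-04/-1.412e+00) = 14.006012
iter 4: u=1.223118  f(a)=+1.986e-09  f'(a)=-1.412e+00  a ← 14.006012 − (+1.986e-09/-1.412e+00) = 14.006012
iter 5: u=1.223118  f(a)=-1.421e-14  f'(a)=-1.412e+00  a ← 14.006012 − (-1.421e-14/-1.412e+00) = 14.006012
converged: |Δa| < 1e-12 after 5 iterations
sag = a·(cosh(S/(2a)) − 1) = 14.006012·(cosh(1.223118) − 1) = 11.849614
T_max/T_min = cosh(S/(2a)) = 1.846038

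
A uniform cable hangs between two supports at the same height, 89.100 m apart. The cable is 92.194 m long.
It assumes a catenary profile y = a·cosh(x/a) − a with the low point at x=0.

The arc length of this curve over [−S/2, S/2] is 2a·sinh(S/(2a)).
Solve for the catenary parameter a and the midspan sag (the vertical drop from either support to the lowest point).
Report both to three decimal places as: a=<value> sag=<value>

a=98.105 sag=10.290

seed: a₀ = √(S³/(24(L−S))) = √(89.100³/(24·3.094)) = 97.600216
iter 1: u=0.456454  f(a)=+3.239e-02  f'(a)=-6.473e-02  a ← 97.600216 − (+3.239e-02/-6.473e-02) = 98.100617
iter 2: u=0.454126  f(a)=+2.508e-04  f'(a)=-6.373e-02  a ← 98.100617 − (+2.508e-04/-6.373e-02) = 98.104553
iter 3: u=0.454107  f(a)=+1.530e-08  f'(a)=-6.373e-02  a ← 98.104553 − (+1.530e-08/-6.373e-02) = 98.104553
iter 4: u=0.454107  f(a)=+1.421e-14  f'(a)=-6.373e-02  a ← 98.104553 − (+1.421e-14/-6.373e-02) = 98.104553
converged: |Δa| < 1e-12 after 4 iterations
sag = a·(cosh(S/(2a)) − 1) = 98.104553·(cosh(0.454107) − 1) = 10.290266
T_max/T_min = cosh(S/(2a)) = 1.104891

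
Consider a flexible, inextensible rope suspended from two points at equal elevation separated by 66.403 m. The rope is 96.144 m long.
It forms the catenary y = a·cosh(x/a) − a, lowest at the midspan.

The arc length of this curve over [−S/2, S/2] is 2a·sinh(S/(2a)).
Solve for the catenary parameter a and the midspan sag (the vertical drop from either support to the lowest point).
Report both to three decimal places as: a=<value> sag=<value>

seed: a₀ = √(S³/(24(L−S))) = √(66.403³/(24·29.741)) = 20.253410
iter 1: u=1.639304  f(a)=+4.262e+00  f'(a)=-3.806e+00  a ← 20.253410 − (+4.262e+00/-3.806e+00) = 21.373199
iter 2: u=1.553417  f(a)=+3.790e-01  f'(a)=-3.156e+00  a ← 21.373199 − (+3.790e-01/-3.156e+00) = 21.493261
iter 3: u=1.544740  f(a)=+3.643e-03  f'(a)=-3.096e+00  a ← 21.493261 − (+3.643e-03/-3.096e+00) = 21.494438
iter 4: u=1.544655  f(a)=+3.438e-07  f'(a)=-3.095e+00  a ← 21.494438 − (+3.438e-07/-3.095e+00) = 21.494438
iter 5: u=1.544655  f(a)=+1.421e-14  f'(a)=-3.095e+00  a ← 21.494438 − (+1.421e-14/-3.095e+00) = 21.494438
converged: |Δa| < 1e-12 after 5 iterations
sag = a·(cosh(S/(2a)) − 1) = 21.494438·(cosh(1.544655) − 1) = 31.164161
T_max/T_min = cosh(S/(2a)) = 2.449871

a=21.494 sag=31.164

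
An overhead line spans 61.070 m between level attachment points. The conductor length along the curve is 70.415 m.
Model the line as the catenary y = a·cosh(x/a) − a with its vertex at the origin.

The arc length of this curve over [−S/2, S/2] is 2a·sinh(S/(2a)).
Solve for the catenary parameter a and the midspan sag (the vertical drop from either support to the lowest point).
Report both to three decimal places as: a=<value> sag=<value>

seed: a₀ = √(S³/(24(L−S))) = √(61.070³/(24·9.345)) = 31.867398
iter 1: u=0.958189  f(a)=+4.385e-01  f'(a)=-6.421e-01  a ← 31.867398 − (+4.385e-01/-6.421e-01) = 32.550264
iter 2: u=0.938088  f(a)=+1.449e-02  f'(a)=-6.003e-01  a ← 32.550264 − (+1.449e-02/-6.003e-01) = 32.574402
iter 3: u=0.937392  f(a)=+1.702e-05  f'(a)=-5.989e-01  a ← 32.574402 − (+1.702e-05/-5.989e-01) = 32.574431
iter 4: u=0.937392  f(a)=+2.356e-11  f'(a)=-5.989e-01  a ← 32.574431 − (+2.356e-11/-5.989e-01) = 32.574431
iter 5: u=0.937392  f(a)=+1.421e-14  f'(a)=-5.989e-01  a ← 32.574431 − (+1.421e-14/-5.989e-01) = 32.574431
converged: |Δa| < 1e-12 after 5 iterations
sag = a·(cosh(S/(2a)) − 1) = 32.574431·(cosh(0.937392) − 1) = 15.390782
T_max/T_min = cosh(S/(2a)) = 1.472480

a=32.574 sag=15.391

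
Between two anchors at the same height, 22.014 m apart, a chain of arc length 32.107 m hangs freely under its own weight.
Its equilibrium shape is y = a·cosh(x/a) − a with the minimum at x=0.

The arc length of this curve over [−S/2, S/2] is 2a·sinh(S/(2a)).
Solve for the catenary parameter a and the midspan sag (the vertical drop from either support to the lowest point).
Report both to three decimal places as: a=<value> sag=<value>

seed: a₀ = √(S³/(24(L−S))) = √(22.014³/(24·10.093)) = 6.636402
iter 1: u=1.658579  f(a)=+1.483e+00  f'(a)=-3.965e+00  a ← 6.636402 − (+1.483e+00/-3.965e+00) = 7.010357
iter 2: u=1.570105  f(a)=+1.346e-01  f'(a)=-3.275e+00  a ← 7.010357 − (+1.346e-01/-3.275e+00) = 7.051440
iter 3: u=1.560958  f(a)=+1.352e-03  f'(a)=-3.210e+00  a ← 7.051440 − (+1.352e-03/-3.210e+00) = 7.051862
iter 4: u=1.560864  f(a)=+1.397e-07  f'(a)=-3.209e+00  a ← 7.051862 − (+1.397e-07/-3.209e+00) = 7.051862
iter 5: u=1.560864  f(a)=+7.105e-15  f'(a)=-3.209e+00  a ← 7.051862 − (+7.105e-15/-3.209e+00) = 7.051862
converged: |Δa| < 1e-12 after 5 iterations
sag = a·(cosh(S/(2a)) − 1) = 7.051862·(cosh(1.560864) − 1) = 10.482208
T_max/T_min = cosh(S/(2a)) = 2.486446

a=7.052 sag=10.482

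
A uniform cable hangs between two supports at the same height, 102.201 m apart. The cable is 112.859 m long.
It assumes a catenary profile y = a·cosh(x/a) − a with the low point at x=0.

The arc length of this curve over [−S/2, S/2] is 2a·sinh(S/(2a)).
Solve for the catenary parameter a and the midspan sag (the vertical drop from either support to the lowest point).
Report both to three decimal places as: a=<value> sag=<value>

a=65.588 sag=20.934

seed: a₀ = √(S³/(24(L−S))) = √(102.201³/(24·10.658)) = 64.601000
iter 1: u=0.791017  f(a)=+3.385e-01  f'(a)=-3.511e-01  a ← 64.601000 − (+3.385e-01/-3.511e-01) = 65.565036
iter 2: u=0.779386  f(a)=+7.725e-03  f'(a)=-3.352e-01  a ← 65.565036 − (+7.725e-03/-3.352e-01) = 65.588081
iter 3: u=0.779113  f(a)=+4.233e-06  f'(a)=-3.348e-01  a ← 65.588081 − (+4.233e-06/-3.348e-01) = 65.588094
iter 4: u=0.779112  f(a)=+1.236e-12  f'(a)=-3.348e-01  a ← 65.588094 − (+1.236e-12/-3.348e-01) = 65.588094
converged: |Δa| < 1e-12 after 4 iterations
sag = a·(cosh(S/(2a)) − 1) = 65.588094·(cosh(0.779112) − 1) = 20.934080
T_max/T_min = cosh(S/(2a)) = 1.319175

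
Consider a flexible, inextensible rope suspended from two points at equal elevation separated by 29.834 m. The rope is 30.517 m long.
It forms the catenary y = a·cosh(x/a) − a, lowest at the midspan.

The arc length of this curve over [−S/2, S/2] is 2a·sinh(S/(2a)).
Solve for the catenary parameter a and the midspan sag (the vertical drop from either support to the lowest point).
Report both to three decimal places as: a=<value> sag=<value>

seed: a₀ = √(S³/(24(L−S))) = √(29.834³/(24·0.683)) = 40.248644
iter 1: u=0.370621  f(a)=+4.706e-03  f'(a)=-3.441e-02  a ← 40.248644 − (+4.706e-03/-3.441e-02) = 40.385423
iter 2: u=0.369366  f(a)=+2.410e-05  f'(a)=-3.406e-02  a ← 40.385423 − (+2.410e-05/-3.406e-02) = 40.386131
iter 3: u=0.369359  f(a)=+6.391e-10  f'(a)=-3.405e-02  a ← 40.386131 − (+6.391e-10/-3.405e-02) = 40.386131
iter 4: u=0.369359  f(a)=+3.553e-15  f'(a)=-3.405e-02  a ← 40.386131 − (+3.553e-15/-3.405e-02) = 40.386131
converged: |Δa| < 1e-12 after 4 iterations
sag = a·(cosh(S/(2a)) − 1) = 40.386131·(cosh(0.369359) − 1) = 2.786330
T_max/T_min = cosh(S/(2a)) = 1.068992

a=40.386 sag=2.786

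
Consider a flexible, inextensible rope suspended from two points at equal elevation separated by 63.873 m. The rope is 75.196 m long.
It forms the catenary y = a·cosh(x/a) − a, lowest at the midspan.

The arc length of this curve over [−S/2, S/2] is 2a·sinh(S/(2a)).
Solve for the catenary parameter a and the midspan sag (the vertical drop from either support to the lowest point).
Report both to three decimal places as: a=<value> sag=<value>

a=31.758 sag=17.458

seed: a₀ = √(S³/(24(L−S))) = √(63.873³/(24·11.323)) = 30.966320
iter 1: u=1.031330  f(a)=+6.177e-01  f'(a)=-8.121e-01  a ← 30.966320 − (+6.177e-01/-8.121e-01) = 31.726880
iter 2: u=1.006607  f(a)=+2.349e-02  f'(a)=-7.514e-01  a ← 31.726880 − (+2.349e-02/-7.514e-01) = 31.758139
iter 3: u=1.005616  f(a)=+3.694e-05  f'(a)=-7.490e-01  a ← 31.758139 − (+3.694e-05/-7.490e-01) = 31.758188
iter 4: u=1.005615  f(a)=+9.167e-11  f'(a)=-7.490e-01  a ← 31.758188 − (+9.167e-11/-7.490e-01) = 31.758188
iter 5: u=1.005615  f(a)=+0.000e+00  f'(a)=-7.490e-01  a ← 31.758188 − (+0.000e+00/-7.490e-01) = 31.758188
converged: |Δa| < 1e-12 after 5 iterations
sag = a·(cosh(S/(2a)) − 1) = 31.758188·(cosh(1.005615) − 1) = 17.457583
T_max/T_min = cosh(S/(2a)) = 1.549703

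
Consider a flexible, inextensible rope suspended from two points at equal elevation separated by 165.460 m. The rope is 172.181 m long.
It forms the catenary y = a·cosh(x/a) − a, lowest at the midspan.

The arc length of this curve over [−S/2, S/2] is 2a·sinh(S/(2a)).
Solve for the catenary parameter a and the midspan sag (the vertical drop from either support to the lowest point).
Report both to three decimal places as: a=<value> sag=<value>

seed: a₀ = √(S³/(24(L−S))) = √(165.460³/(24·6.721)) = 167.577984
iter 1: u=0.493681  f(a)=+8.238e-02  f'(a)=-8.219e-02  a ← 167.577984 − (+8.238e-02/-8.219e-02) = 168.580341
iter 2: u=0.490745  f(a)=+7.450e-04  f'(a)=-8.071e-02  a ← 168.580341 − (+7.450e-04/-8.071e-02) = 168.589572
iter 3: u=0.490718  f(a)=+6.216e-08  f'(a)=-8.069e-02  a ← 168.589572 − (+6.216e-08/-8.069e-02) = 168.589573
iter 4: u=0.490718  f(a)=-2.842e-14  f'(a)=-8.069e-02  a ← 168.589573 − (-2.842e-14/-8.069e-02) = 168.589573
converged: |Δa| < 1e-12 after 4 iterations
sag = a·(cosh(S/(2a)) − 1) = 168.589573·(cosh(0.490718) − 1) = 20.709181
T_max/T_min = cosh(S/(2a)) = 1.122838

a=168.590 sag=20.709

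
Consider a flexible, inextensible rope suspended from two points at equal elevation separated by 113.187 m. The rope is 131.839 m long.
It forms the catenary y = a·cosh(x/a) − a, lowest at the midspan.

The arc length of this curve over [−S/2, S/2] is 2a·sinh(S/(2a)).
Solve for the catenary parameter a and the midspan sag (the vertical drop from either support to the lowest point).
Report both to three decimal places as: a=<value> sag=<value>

seed: a₀ = √(S³/(24(L−S))) = √(113.187³/(24·18.652)) = 56.914968
iter 1: u=0.994352  f(a)=+9.441e-01  f'(a)=-7.226e-01  a ← 56.914968 − (+9.441e-01/-7.226e-01) = 58.221559
iter 2: u=0.972037  f(a)=+3.349e-02  f'(a)=-6.721e-01  a ← 58.221559 − (+3.349e-02/-6.721e-01) = 58.271384
iter 3: u=0.971206  f(a)=+4.557e-05  f'(a)=-6.703e-01  a ← 58.271384 − (+4.557e-05/-6.703e-01) = 58.271452
iter 4: u=0.971205  f(a)=+8.464e-11  f'(a)=-6.703e-01  a ← 58.271452 − (+8.464e-11/-6.703e-01) = 58.271452
iter 5: u=0.971205  f(a)=-2.842e-14  f'(a)=-6.703e-01  a ← 58.271452 − (-2.842e-14/-6.703e-01) = 58.271452
converged: |Δa| < 1e-12 after 5 iterations
sag = a·(cosh(S/(2a)) − 1) = 58.271452·(cosh(0.971205) − 1) = 29.711175
T_max/T_min = cosh(S/(2a)) = 1.509875

a=58.271 sag=29.711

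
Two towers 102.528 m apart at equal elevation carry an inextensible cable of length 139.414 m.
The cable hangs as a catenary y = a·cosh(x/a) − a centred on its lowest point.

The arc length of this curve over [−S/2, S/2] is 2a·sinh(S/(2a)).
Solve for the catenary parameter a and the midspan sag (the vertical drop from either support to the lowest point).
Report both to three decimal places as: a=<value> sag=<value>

a=36.638 sag=42.111

seed: a₀ = √(S³/(24(L−S))) = √(102.528³/(24·36.886)) = 34.892118
iter 1: u=1.469214  f(a)=+4.192e+00  f'(a)=-2.607e+00  a ← 34.892118 − (+4.192e+00/-2.607e+00) = 36.499892
iter 2: u=1.404497  f(a)=+3.072e-01  f'(a)=-2.238e+00  a ← 36.499892 − (+3.072e-01/-2.238e+00) = 36.637136
iter 3: u=1.399236  f(a)=+1.937e-03  f'(a)=-2.210e+00  a ← 36.637136 − (+1.937e-03/-2.210e+00) = 36.638013
iter 4: u=1.399203  f(a)=+7.814e-08  f'(a)=-2.210e+00  a ← 36.638013 − (+7.814e-08/-2.210e+00) = 36.638013
iter 5: u=1.399203  f(a)=-2.842e-14  f'(a)=-2.210e+00  a ← 36.638013 − (-2.842e-14/-2.210e+00) = 36.638013
converged: |Δa| < 1e-12 after 5 iterations
sag = a·(cosh(S/(2a)) − 1) = 36.638013·(cosh(1.399203) − 1) = 42.111018
T_max/T_min = cosh(S/(2a)) = 2.149381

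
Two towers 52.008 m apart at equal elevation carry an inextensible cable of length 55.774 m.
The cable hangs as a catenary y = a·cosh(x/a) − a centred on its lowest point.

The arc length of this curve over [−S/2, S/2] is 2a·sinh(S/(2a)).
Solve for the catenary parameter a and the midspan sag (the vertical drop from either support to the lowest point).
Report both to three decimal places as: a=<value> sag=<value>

a=39.873 sag=8.784

seed: a₀ = √(S³/(24(L−S))) = √(52.008³/(24·3.766)) = 39.451130
iter 1: u=0.659145  f(a)=+8.266e-02  f'(a)=-1.993e-01  a ← 39.451130 − (+8.266e-02/-1.993e-01) = 39.865802
iter 2: u=0.652288  f(a)=+1.321e-03  f'(a)=-1.930e-01  a ← 39.865802 − (+1.321e-03/-1.930e-01) = 39.872648
iter 3: u=0.652176  f(a)=+3.498e-07  f'(a)=-1.929e-01  a ← 39.872648 − (+3.498e-07/-1.929e-01) = 39.872650
iter 4: u=0.652176  f(a)=+2.132e-14  f'(a)=-1.929e-01  a ← 39.872650 − (+2.132e-14/-1.929e-01) = 39.872650
converged: |Δa| < 1e-12 after 4 iterations
sag = a·(cosh(S/(2a)) − 1) = 39.872650·(cosh(0.652176) − 1) = 8.784446
T_max/T_min = cosh(S/(2a)) = 1.220313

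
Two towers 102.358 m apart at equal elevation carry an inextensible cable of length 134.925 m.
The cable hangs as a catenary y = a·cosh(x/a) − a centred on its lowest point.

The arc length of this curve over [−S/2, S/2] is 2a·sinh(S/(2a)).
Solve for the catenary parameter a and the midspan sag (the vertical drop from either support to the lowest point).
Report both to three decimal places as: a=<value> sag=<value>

seed: a₀ = √(S³/(24(L−S))) = √(102.358³/(24·32.567)) = 37.041468
iter 1: u=1.381668  f(a)=+3.254e+00  f'(a)=-2.118e+00  a ← 37.041468 − (+3.254e+00/-2.118e+00) = 38.577793
iter 2: u=1.326644  f(a)=+2.134e-01  f'(a)=-1.848e+00  a ← 38.577793 − (+2.134e-01/-1.848e+00) = 38.693233
iter 3: u=1.322686  f(a)=+1.060e-03  f'(a)=-1.830e+00  a ← 38.693233 − (+1.060e-03/-1.830e+00) = 38.693812
iter 4: u=1.322666  f(a)=+2.645e-08  f'(a)=-1.830e+00  a ← 38.693812 − (+2.645e-08/-1.830e+00) = 38.693812
iter 5: u=1.322666  f(a)=-2.842e-14  f'(a)=-1.830e+00  a ← 38.693812 − (-2.842e-14/-1.830e+00) = 38.693812
converged: |Δa| < 1e-12 after 5 iterations
sag = a·(cosh(S/(2a)) − 1) = 38.693812·(cosh(1.322666) − 1) = 39.077648
T_max/T_min = cosh(S/(2a)) = 2.009920

a=38.694 sag=39.078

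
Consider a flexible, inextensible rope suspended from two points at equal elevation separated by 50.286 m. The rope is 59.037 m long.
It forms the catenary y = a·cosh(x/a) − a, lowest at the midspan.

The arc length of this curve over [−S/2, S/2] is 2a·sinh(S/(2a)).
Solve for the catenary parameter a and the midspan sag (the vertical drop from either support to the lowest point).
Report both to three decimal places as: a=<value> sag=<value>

seed: a₀ = √(S³/(24(L−S))) = √(50.286³/(24·8.751)) = 24.605725
iter 1: u=1.021835  f(a)=+4.684e-01  f'(a)=-7.884e-01  a ← 24.605725 − (+4.684e-01/-7.884e-01) = 25.199835
iter 2: u=0.997745  f(a)=+1.750e-02  f'(a)=-7.305e-01  a ← 25.199835 − (+1.750e-02/-7.305e-01) = 25.223793
iter 3: u=0.996797  f(a)=+2.653e-05  f'(a)=-7.283e-01  a ← 25.223793 − (+2.653e-05/-7.283e-01) = 25.223830
iter 4: u=0.996796  f(a)=+6.120e-11  f'(a)=-7.283e-01  a ← 25.223830 − (+6.120e-11/-7.283e-01) = 25.223830
iter 5: u=0.996796  f(a)=+7.105e-15  f'(a)=-7.283e-01  a ← 25.223830 − (+7.105e-15/-7.283e-01) = 25.223830
converged: |Δa| < 1e-12 after 5 iterations
sag = a·(cosh(S/(2a)) − 1) = 25.223830·(cosh(0.996796) − 1) = 13.603782
T_max/T_min = cosh(S/(2a)) = 1.539323

a=25.224 sag=13.604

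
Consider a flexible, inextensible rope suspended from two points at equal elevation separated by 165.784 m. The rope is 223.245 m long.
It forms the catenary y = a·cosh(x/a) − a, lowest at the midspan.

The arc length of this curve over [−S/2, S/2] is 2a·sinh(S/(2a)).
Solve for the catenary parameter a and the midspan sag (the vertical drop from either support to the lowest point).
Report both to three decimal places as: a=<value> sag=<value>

seed: a₀ = √(S³/(24(L−S))) = √(165.784³/(24·57.461)) = 57.480655
iter 1: u=1.442085  f(a)=+6.279e+00  f'(a)=-2.447e+00  a ← 57.480655 − (+6.279e+00/-2.447e+00) = 60.046602
iter 2: u=1.380461  f(a)=+4.449e-01  f'(a)=-2.112e+00  a ← 60.046602 − (+4.449e-01/-2.112e+00) = 60.257320
iter 3: u=1.375634  f(a)=+2.611e-03  f'(a)=-2.087e+00  a ← 60.257320 − (+2.611e-03/-2.087e+00) = 60.258571
iter 4: u=1.375605  f(a)=+9.105e-08  f'(a)=-2.087e+00  a ← 60.258571 − (+9.105e-08/-2.087e+00) = 60.258571
iter 5: u=1.375605  f(a)=+2.842e-14  f'(a)=-2.087e+00  a ← 60.258571 − (+2.842e-14/-2.087e+00) = 60.258571
converged: |Δa| < 1e-12 after 5 iterations
sag = a·(cosh(S/(2a)) − 1) = 60.258571·(cosh(1.375605) − 1) = 66.590465
T_max/T_min = cosh(S/(2a)) = 2.105079

a=60.259 sag=66.590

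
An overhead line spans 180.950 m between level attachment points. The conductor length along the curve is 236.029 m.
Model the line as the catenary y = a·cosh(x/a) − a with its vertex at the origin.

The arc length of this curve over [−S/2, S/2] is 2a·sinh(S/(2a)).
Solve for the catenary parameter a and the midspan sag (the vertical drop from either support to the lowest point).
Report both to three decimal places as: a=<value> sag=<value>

seed: a₀ = √(S³/(24(L−S))) = √(180.950³/(24·55.079)) = 66.948251
iter 1: u=1.351417  f(a)=+5.254e+00  f'(a)=-1.966e+00  a ← 66.948251 − (+5.254e+00/-1.966e+00) = 69.620385
iter 2: u=1.299548  f(a)=+3.309e-01  f'(a)=-1.726e+00  a ← 69.620385 − (+3.309e-01/-1.726e+00) = 69.812162
iter 3: u=1.295978  f(a)=+1.508e-03  f'(a)=-1.710e+00  a ← 69.812162 − (+1.508e-03/-1.710e+00) = 69.813044
iter 4: u=1.295961  f(a)=+3.164e-08  f'(a)=-1.710e+00  a ← 69.813044 − (+3.164e-08/-1.710e+00) = 69.813044
iter 5: u=1.295961  f(a)=+2.842e-14  f'(a)=-1.710e+00  a ← 69.813044 − (+2.842e-14/-1.710e+00) = 69.813044
converged: |Δa| < 1e-12 after 5 iterations
sag = a·(cosh(S/(2a)) − 1) = 69.813044·(cosh(1.295961) − 1) = 67.304728
T_max/T_min = cosh(S/(2a)) = 1.964071

a=69.813 sag=67.305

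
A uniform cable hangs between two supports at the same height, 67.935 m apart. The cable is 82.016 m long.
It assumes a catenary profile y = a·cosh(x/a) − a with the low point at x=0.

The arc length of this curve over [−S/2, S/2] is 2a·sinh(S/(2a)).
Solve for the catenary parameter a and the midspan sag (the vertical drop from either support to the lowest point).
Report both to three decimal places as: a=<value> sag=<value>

a=31.364 sag=20.263

seed: a₀ = √(S³/(24(L−S))) = √(67.935³/(24·14.081)) = 30.459165
iter 1: u=1.115182  f(a)=+9.020e-01  f'(a)=-1.045e+00  a ← 30.459165 − (+9.020e-01/-1.045e+00) = 31.322453
iter 2: u=1.084446  f(a)=+3.977e-02  f'(a)=-9.545e-01  a ← 31.322453 − (+3.977e-02/-9.545e-01) = 31.364116
iter 3: u=1.083005  f(a)=+8.520e-05  f'(a)=-9.504e-01  a ← 31.364116 − (+8.520e-05/-9.504e-01) = 31.364206
iter 4: u=1.083002  f(a)=+3.929e-10  f'(a)=-9.504e-01  a ← 31.364206 − (+3.929e-10/-9.504e-01) = 31.364206
iter 5: u=1.083002  f(a)=-1.421e-14  f'(a)=-9.504e-01  a ← 31.364206 − (-1.421e-14/-9.504e-01) = 31.364206
converged: |Δa| < 1e-12 after 5 iterations
sag = a·(cosh(S/(2a)) − 1) = 31.364206·(cosh(1.083002) − 1) = 20.263011
T_max/T_min = cosh(S/(2a)) = 1.646055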